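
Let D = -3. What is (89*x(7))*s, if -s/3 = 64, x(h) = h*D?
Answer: 358848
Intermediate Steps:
x(h) = -3*h (x(h) = h*(-3) = -3*h)
s = -192 (s = -3*64 = -192)
(89*x(7))*s = (89*(-3*7))*(-192) = (89*(-21))*(-192) = -1869*(-192) = 358848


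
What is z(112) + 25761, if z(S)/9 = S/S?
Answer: 25770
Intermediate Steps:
z(S) = 9 (z(S) = 9*(S/S) = 9*1 = 9)
z(112) + 25761 = 9 + 25761 = 25770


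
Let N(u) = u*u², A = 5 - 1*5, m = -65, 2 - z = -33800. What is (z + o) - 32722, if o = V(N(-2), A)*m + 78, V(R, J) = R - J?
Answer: 1678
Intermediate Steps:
z = 33802 (z = 2 - 1*(-33800) = 2 + 33800 = 33802)
A = 0 (A = 5 - 5 = 0)
N(u) = u³
o = 598 (o = ((-2)³ - 1*0)*(-65) + 78 = (-8 + 0)*(-65) + 78 = -8*(-65) + 78 = 520 + 78 = 598)
(z + o) - 32722 = (33802 + 598) - 32722 = 34400 - 32722 = 1678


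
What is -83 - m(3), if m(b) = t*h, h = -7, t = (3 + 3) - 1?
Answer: -48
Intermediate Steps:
t = 5 (t = 6 - 1 = 5)
m(b) = -35 (m(b) = 5*(-7) = -35)
-83 - m(3) = -83 - 1*(-35) = -83 + 35 = -48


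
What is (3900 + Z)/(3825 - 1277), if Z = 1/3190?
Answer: 12441001/8128120 ≈ 1.5306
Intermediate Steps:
Z = 1/3190 ≈ 0.00031348
(3900 + Z)/(3825 - 1277) = (3900 + 1/3190)/(3825 - 1277) = (12441001/3190)/2548 = (12441001/3190)*(1/2548) = 12441001/8128120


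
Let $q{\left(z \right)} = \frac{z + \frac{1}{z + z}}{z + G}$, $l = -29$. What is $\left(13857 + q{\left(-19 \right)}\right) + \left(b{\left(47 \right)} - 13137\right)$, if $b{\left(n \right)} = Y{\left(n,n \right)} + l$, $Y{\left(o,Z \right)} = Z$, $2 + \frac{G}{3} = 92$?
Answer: $\frac{7038321}{9538} \approx 737.92$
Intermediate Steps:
$G = 270$ ($G = -6 + 3 \cdot 92 = -6 + 276 = 270$)
$b{\left(n \right)} = -29 + n$ ($b{\left(n \right)} = n - 29 = -29 + n$)
$q{\left(z \right)} = \frac{z + \frac{1}{2 z}}{270 + z}$ ($q{\left(z \right)} = \frac{z + \frac{1}{z + z}}{z + 270} = \frac{z + \frac{1}{2 z}}{270 + z}$)
$\left(13857 + q{\left(-19 \right)}\right) + \left(b{\left(47 \right)} - 13137\right) = \left(13857 + \frac{\frac{1}{2} + \left(-19\right)^{2}}{\left(-19\right) \left(270 - 19\right)}\right) + \left(\left(-29 + 47\right) - 13137\right) = \left(13857 - \frac{\frac{1}{2} + 361}{19 \cdot 251}\right) + \left(18 - 13137\right) = \left(13857 - \frac{1}{4769} \cdot \frac{723}{2}\right) - 13119 = \left(13857 - \frac{723}{9538}\right) - 13119 = \frac{132167343}{9538} - 13119 = \frac{7038321}{9538}$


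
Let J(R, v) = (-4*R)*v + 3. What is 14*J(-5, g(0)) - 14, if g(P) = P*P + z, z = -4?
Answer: -1092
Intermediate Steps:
g(P) = -4 + P**2 (g(P) = P*P - 4 = P**2 - 4 = -4 + P**2)
J(R, v) = 3 - 4*R*v (J(R, v) = -4*R*v + 3 = 3 - 4*R*v)
14*J(-5, g(0)) - 14 = 14*(3 - 4*(-5)*(-4 + 0**2)) - 14 = 14*(3 - 4*(-5)*(-4 + 0)) - 14 = 14*(3 - 4*(-5)*(-4)) - 14 = 14*(3 - 80) - 14 = 14*(-77) - 14 = -1078 - 14 = -1092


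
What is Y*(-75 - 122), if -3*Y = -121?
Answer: -23837/3 ≈ -7945.7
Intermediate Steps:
Y = 121/3 (Y = -1/3*(-121) = 121/3 ≈ 40.333)
Y*(-75 - 122) = 121*(-75 - 122)/3 = (121/3)*(-197) = -23837/3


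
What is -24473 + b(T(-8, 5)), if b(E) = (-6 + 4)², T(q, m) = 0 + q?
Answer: -24469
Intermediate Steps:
T(q, m) = q
b(E) = 4 (b(E) = (-2)² = 4)
-24473 + b(T(-8, 5)) = -24473 + 4 = -24469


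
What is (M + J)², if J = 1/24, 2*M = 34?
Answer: 167281/576 ≈ 290.42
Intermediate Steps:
M = 17 (M = (½)*34 = 17)
J = 1/24 ≈ 0.041667
(M + J)² = (17 + 1/24)² = (409/24)² = 167281/576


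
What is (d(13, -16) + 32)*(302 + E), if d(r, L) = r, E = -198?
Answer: 4680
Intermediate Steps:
(d(13, -16) + 32)*(302 + E) = (13 + 32)*(302 - 198) = 45*104 = 4680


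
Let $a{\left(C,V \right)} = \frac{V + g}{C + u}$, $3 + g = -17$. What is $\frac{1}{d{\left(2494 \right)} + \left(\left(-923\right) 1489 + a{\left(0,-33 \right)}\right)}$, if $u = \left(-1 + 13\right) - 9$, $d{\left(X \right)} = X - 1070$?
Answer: $- \frac{3}{4118822} \approx -7.2836 \cdot 10^{-7}$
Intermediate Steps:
$g = -20$ ($g = -3 - 17 = -20$)
$d{\left(X \right)} = -1070 + X$
$u = 3$ ($u = 12 - 9 = 3$)
$a{\left(C,V \right)} = \frac{-20 + V}{3 + C}$ ($a{\left(C,V \right)} = \frac{V - 20}{C + 3} = \frac{-20 + V}{3 + C}$)
$\frac{1}{d{\left(2494 \right)} + \left(\left(-923\right) 1489 + a{\left(0,-33 \right)}\right)} = \frac{1}{\left(-1070 + 2494\right) - \left(1374347 - \frac{-20 - 33}{3 + 0}\right)} = \frac{1}{1424 - \left(1374347 - \frac{1}{3} \left(-53\right)\right)} = \frac{1}{1424 + \left(-1374347 + \frac{1}{3} \left(-53\right)\right)} = \frac{1}{1424 - \frac{4123094}{3}} = \frac{1}{- \frac{4118822}{3}} = - \frac{3}{4118822}$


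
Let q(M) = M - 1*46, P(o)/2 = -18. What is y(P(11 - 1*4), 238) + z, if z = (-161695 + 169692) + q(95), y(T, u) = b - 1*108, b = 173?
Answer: 8111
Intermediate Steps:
P(o) = -36 (P(o) = 2*(-18) = -36)
q(M) = -46 + M (q(M) = M - 46 = -46 + M)
y(T, u) = 65 (y(T, u) = 173 - 1*108 = 173 - 108 = 65)
z = 8046 (z = (-161695 + 169692) + (-46 + 95) = 7997 + 49 = 8046)
y(P(11 - 1*4), 238) + z = 65 + 8046 = 8111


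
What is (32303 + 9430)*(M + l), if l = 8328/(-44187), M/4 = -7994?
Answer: -19655294826240/14729 ≈ -1.3345e+9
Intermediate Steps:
M = -31976 (M = 4*(-7994) = -31976)
l = -2776/14729 (l = 8328*(-1/44187) = -2776/14729 ≈ -0.18847)
(32303 + 9430)*(M + l) = (32303 + 9430)*(-31976 - 2776/14729) = 41733*(-470977280/14729) = -19655294826240/14729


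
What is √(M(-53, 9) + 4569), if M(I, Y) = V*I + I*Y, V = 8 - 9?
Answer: √4145 ≈ 64.382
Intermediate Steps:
V = -1
M(I, Y) = -I + I*Y
√(M(-53, 9) + 4569) = √(-53*(-1 + 9) + 4569) = √(-53*8 + 4569) = √(-424 + 4569) = √4145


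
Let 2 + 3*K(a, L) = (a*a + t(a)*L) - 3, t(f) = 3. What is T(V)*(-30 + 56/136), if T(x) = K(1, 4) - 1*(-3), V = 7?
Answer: -503/3 ≈ -167.67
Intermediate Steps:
K(a, L) = -5/3 + L + a²/3 (K(a, L) = -⅔ + ((a*a + 3*L) - 3)/3 = -⅔ + ((a² + 3*L) - 3)/3 = -⅔ + (-3 + a² + 3*L)/3 = -⅔ + (-1 + L + a²/3) = -5/3 + L + a²/3)
T(x) = 17/3 (T(x) = (-5/3 + 4 + (⅓)*1²) - 1*(-3) = (-5/3 + 4 + (⅓)*1) + 3 = (-5/3 + 4 + ⅓) + 3 = 8/3 + 3 = 17/3)
T(V)*(-30 + 56/136) = 17*(-30 + 56/136)/3 = 17*(-30 + 56*(1/136))/3 = 17*(-30 + 7/17)/3 = (17/3)*(-503/17) = -503/3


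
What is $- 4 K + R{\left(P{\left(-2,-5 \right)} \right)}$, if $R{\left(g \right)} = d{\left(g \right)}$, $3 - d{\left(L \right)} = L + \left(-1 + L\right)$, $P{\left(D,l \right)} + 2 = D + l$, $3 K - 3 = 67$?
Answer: $- \frac{214}{3} \approx -71.333$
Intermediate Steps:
$K = \frac{70}{3}$ ($K = 1 + \frac{1}{3} \cdot 67 = 1 + \frac{67}{3} = \frac{70}{3} \approx 23.333$)
$P{\left(D,l \right)} = -2 + D + l$ ($P{\left(D,l \right)} = -2 + \left(D + l\right) = -2 + D + l$)
$d{\left(L \right)} = 4 - 2 L$ ($d{\left(L \right)} = 3 - \left(L + \left(-1 + L\right)\right) = 3 - \left(-1 + 2 L\right) = 4 - 2 L$)
$R{\left(g \right)} = 4 - 2 g$
$- 4 K + R{\left(P{\left(-2,-5 \right)} \right)} = \left(-4\right) \frac{70}{3} - \left(-4 + 2 \left(-2 - 2 - 5\right)\right) = - \frac{280}{3} + \left(4 - -18\right) = - \frac{280}{3} + \left(4 + 18\right) = - \frac{280}{3} + 22 = - \frac{214}{3}$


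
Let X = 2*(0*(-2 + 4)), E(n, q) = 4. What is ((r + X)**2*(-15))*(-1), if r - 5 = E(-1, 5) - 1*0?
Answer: 1215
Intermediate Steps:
r = 9 (r = 5 + (4 - 1*0) = 5 + (4 + 0) = 5 + 4 = 9)
X = 0 (X = 2*(0*2) = 2*0 = 0)
((r + X)**2*(-15))*(-1) = ((9 + 0)**2*(-15))*(-1) = (9**2*(-15))*(-1) = (81*(-15))*(-1) = -1215*(-1) = 1215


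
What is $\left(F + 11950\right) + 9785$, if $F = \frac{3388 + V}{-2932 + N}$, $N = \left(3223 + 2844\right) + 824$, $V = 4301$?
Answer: $\frac{86056554}{3959} \approx 21737.0$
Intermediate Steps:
$N = 6891$ ($N = 6067 + 824 = 6891$)
$F = \frac{7689}{3959}$ ($F = \frac{3388 + 4301}{-2932 + 6891} = \frac{7689}{3959} \approx 1.9422$)
$\left(F + 11950\right) + 9785 = \left(\frac{7689}{3959} + 11950\right) + 9785 = \frac{47317739}{3959} + 9785 = \frac{86056554}{3959}$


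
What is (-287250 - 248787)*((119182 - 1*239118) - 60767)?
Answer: 96863494011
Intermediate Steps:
(-287250 - 248787)*((119182 - 1*239118) - 60767) = -536037*((119182 - 239118) - 60767) = -536037*(-119936 - 60767) = -536037*(-180703) = 96863494011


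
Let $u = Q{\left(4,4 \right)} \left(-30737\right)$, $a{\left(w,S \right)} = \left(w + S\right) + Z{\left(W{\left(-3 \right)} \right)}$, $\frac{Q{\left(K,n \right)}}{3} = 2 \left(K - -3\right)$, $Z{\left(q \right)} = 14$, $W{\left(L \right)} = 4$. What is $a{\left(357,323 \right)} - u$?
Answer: $1291648$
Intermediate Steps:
$Q{\left(K,n \right)} = 18 + 6 K$ ($Q{\left(K,n \right)} = 3 \cdot 2 \left(K - -3\right) = 3 \cdot 2 \left(K + 3\right) = 3 \cdot 2 \left(3 + K\right) = 3 \left(6 + 2 K\right) = 18 + 6 K$)
$a{\left(w,S \right)} = 14 + S + w$ ($a{\left(w,S \right)} = \left(w + S\right) + 14 = \left(S + w\right) + 14 = 14 + S + w$)
$u = -1290954$ ($u = \left(18 + 6 \cdot 4\right) \left(-30737\right) = \left(18 + 24\right) \left(-30737\right) = 42 \left(-30737\right) = -1290954$)
$a{\left(357,323 \right)} - u = \left(14 + 323 + 357\right) - -1290954 = 694 + 1290954 = 1291648$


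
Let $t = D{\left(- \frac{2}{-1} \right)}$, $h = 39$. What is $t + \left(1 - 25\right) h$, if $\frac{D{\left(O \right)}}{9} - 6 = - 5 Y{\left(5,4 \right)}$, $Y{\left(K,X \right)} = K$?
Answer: $-1107$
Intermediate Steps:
$D{\left(O \right)} = -171$ ($D{\left(O \right)} = 54 + 9 \left(\left(-5\right) 5\right) = 54 + 9 \left(-25\right) = 54 - 225 = -171$)
$t = -171$
$t + \left(1 - 25\right) h = -171 + \left(1 - 25\right) 39 = -171 - 936 = -1107$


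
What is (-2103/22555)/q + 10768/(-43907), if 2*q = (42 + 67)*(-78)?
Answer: -344119185273/1403286819545 ≈ -0.24522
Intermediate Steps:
q = -4251 (q = ((42 + 67)*(-78))/2 = (109*(-78))/2 = (1/2)*(-8502) = -4251)
(-2103/22555)/q + 10768/(-43907) = -2103/22555/(-4251) + 10768/(-43907) = -2103*1/22555*(-1/4251) + 10768*(-1/43907) = -2103/22555*(-1/4251) - 10768/43907 = 701/31960435 - 10768/43907 = -344119185273/1403286819545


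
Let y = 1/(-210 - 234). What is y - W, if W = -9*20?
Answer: 79919/444 ≈ 180.00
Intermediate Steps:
y = -1/444 (y = 1/(-444) = -1/444 ≈ -0.0022523)
W = -180
y - W = -1/444 - 1*(-180) = -1/444 + 180 = 79919/444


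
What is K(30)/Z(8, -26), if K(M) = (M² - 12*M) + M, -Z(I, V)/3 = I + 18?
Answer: -95/13 ≈ -7.3077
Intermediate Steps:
Z(I, V) = -54 - 3*I (Z(I, V) = -3*(I + 18) = -3*(18 + I) = -54 - 3*I)
K(M) = M² - 11*M
K(30)/Z(8, -26) = (30*(-11 + 30))/(-54 - 3*8) = (30*19)/(-54 - 24) = 570/(-78) = 570*(-1/78) = -95/13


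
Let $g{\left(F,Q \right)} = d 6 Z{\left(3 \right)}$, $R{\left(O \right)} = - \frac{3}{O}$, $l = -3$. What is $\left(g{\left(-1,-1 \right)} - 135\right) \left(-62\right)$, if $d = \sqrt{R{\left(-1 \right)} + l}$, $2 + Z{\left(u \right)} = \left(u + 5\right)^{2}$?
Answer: $8370$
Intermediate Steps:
$Z{\left(u \right)} = -2 + \left(5 + u\right)^{2}$ ($Z{\left(u \right)} = -2 + \left(u + 5\right)^{2} = -2 + \left(5 + u\right)^{2}$)
$d = 0$ ($d = \sqrt{- \frac{3}{-1} - 3} = \sqrt{\left(-3\right) \left(-1\right) - 3} = \sqrt{3 - 3} = \sqrt{0} = 0$)
$g{\left(F,Q \right)} = 0$ ($g{\left(F,Q \right)} = 0 \cdot 6 \left(-2 + \left(5 + 3\right)^{2}\right) = 0 \left(-2 + 8^{2}\right) = 0 \left(-2 + 64\right) = 0 \cdot 62 = 0$)
$\left(g{\left(-1,-1 \right)} - 135\right) \left(-62\right) = \left(0 - 135\right) \left(-62\right) = \left(-135\right) \left(-62\right) = 8370$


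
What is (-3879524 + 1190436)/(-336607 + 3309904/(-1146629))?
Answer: 3083386284352/385966657707 ≈ 7.9887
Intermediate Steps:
(-3879524 + 1190436)/(-336607 + 3309904/(-1146629)) = -2689088/(-336607 + 3309904*(-1/1146629)) = -2689088/(-336607 - 3309904/1146629) = -2689088/(-385966657707/1146629) = -2689088*(-1146629/385966657707) = 3083386284352/385966657707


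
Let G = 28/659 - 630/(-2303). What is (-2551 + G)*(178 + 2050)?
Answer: -1232120403292/216811 ≈ -5.6829e+6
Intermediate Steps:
G = 68522/216811 (G = 28*(1/659) - 630*(-1/2303) = 28/659 + 90/329 = 68522/216811 ≈ 0.31604)
(-2551 + G)*(178 + 2050) = (-2551 + 68522/216811)*(178 + 2050) = -553016339/216811*2228 = -1232120403292/216811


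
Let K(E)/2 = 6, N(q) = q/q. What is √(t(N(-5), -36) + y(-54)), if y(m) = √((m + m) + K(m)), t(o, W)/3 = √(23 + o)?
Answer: 2^(¾)*3^(¼)*√(3 + 2*I) ≈ 4.0225 + 1.2179*I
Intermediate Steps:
N(q) = 1
K(E) = 12 (K(E) = 2*6 = 12)
t(o, W) = 3*√(23 + o)
y(m) = √(12 + 2*m) (y(m) = √((m + m) + 12) = √(2*m + 12) = √(12 + 2*m))
√(t(N(-5), -36) + y(-54)) = √(3*√(23 + 1) + √(12 + 2*(-54))) = √(3*√24 + √(12 - 108)) = √(3*(2*√6) + √(-96)) = √(6*√6 + 4*I*√6)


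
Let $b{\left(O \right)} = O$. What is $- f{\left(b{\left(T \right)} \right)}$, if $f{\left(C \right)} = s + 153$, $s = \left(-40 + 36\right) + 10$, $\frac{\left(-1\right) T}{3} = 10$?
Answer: $-159$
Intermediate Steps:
$T = -30$ ($T = \left(-3\right) 10 = -30$)
$s = 6$ ($s = -4 + 10 = 6$)
$f{\left(C \right)} = 159$ ($f{\left(C \right)} = 6 + 153 = 159$)
$- f{\left(b{\left(T \right)} \right)} = \left(-1\right) 159 = -159$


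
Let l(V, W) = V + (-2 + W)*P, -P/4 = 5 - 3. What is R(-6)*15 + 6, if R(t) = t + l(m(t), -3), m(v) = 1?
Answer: 531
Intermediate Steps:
P = -8 (P = -4*(5 - 3) = -4*2 = -8)
l(V, W) = 16 + V - 8*W (l(V, W) = V + (-2 + W)*(-8) = V + (16 - 8*W) = 16 + V - 8*W)
R(t) = 41 + t (R(t) = t + (16 + 1 - 8*(-3)) = t + (16 + 1 + 24) = t + 41 = 41 + t)
R(-6)*15 + 6 = (41 - 6)*15 + 6 = 35*15 + 6 = 525 + 6 = 531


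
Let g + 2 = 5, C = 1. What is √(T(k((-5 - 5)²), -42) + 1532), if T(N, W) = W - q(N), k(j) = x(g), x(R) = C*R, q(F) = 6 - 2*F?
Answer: √1490 ≈ 38.601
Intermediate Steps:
g = 3 (g = -2 + 5 = 3)
x(R) = R (x(R) = 1*R = R)
k(j) = 3
T(N, W) = -6 + W + 2*N (T(N, W) = W - (6 - 2*N) = W + (-6 + 2*N) = -6 + W + 2*N)
√(T(k((-5 - 5)²), -42) + 1532) = √((-6 - 42 + 2*3) + 1532) = √((-6 - 42 + 6) + 1532) = √(-42 + 1532) = √1490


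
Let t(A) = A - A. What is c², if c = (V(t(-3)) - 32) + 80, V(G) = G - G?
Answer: 2304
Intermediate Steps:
t(A) = 0
V(G) = 0
c = 48 (c = (0 - 32) + 80 = -32 + 80 = 48)
c² = 48² = 2304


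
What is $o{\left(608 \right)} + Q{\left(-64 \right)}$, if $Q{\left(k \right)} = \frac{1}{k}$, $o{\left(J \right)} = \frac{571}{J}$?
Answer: $\frac{1123}{1216} \approx 0.92352$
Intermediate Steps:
$o{\left(608 \right)} + Q{\left(-64 \right)} = \frac{571}{608} + \frac{1}{-64} = 571 \cdot \frac{1}{608} - \frac{1}{64} = \frac{571}{608} - \frac{1}{64} = \frac{1123}{1216}$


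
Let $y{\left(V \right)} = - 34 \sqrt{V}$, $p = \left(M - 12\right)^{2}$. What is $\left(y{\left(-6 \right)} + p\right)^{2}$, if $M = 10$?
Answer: $-6920 - 272 i \sqrt{6} \approx -6920.0 - 666.26 i$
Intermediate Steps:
$p = 4$ ($p = \left(10 - 12\right)^{2} = \left(-2\right)^{2} = 4$)
$\left(y{\left(-6 \right)} + p\right)^{2} = \left(- 34 \sqrt{-6} + 4\right)^{2} = \left(- 34 i \sqrt{6} + 4\right)^{2} = \left(4 - 34 i \sqrt{6}\right)^{2}$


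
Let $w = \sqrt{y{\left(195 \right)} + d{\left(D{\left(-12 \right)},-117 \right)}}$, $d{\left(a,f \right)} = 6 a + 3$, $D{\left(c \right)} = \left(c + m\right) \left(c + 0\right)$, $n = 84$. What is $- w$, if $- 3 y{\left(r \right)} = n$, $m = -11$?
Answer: $- \sqrt{1631} \approx -40.386$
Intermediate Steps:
$y{\left(r \right)} = -28$ ($y{\left(r \right)} = \left(- \frac{1}{3}\right) 84 = -28$)
$D{\left(c \right)} = c \left(-11 + c\right)$ ($D{\left(c \right)} = \left(c - 11\right) \left(c + 0\right) = \left(-11 + c\right) c = c \left(-11 + c\right)$)
$d{\left(a,f \right)} = 3 + 6 a$
$w = \sqrt{1631}$ ($w = \sqrt{-28 + \left(3 + 6 \left(- 12 \left(-11 - 12\right)\right)\right)} = \sqrt{-28 + \left(3 + 6 \left(\left(-12\right) \left(-23\right)\right)\right)} = \sqrt{-28 + \left(3 + 6 \cdot 276\right)} = \sqrt{-28 + \left(3 + 1656\right)} = \sqrt{-28 + 1659} = \sqrt{1631} \approx 40.386$)
$- w = - \sqrt{1631}$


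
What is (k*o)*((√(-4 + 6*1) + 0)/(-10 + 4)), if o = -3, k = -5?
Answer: -5*√2/2 ≈ -3.5355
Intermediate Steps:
(k*o)*((√(-4 + 6*1) + 0)/(-10 + 4)) = (-5*(-3))*((√(-4 + 6*1) + 0)/(-10 + 4)) = 15*((√(-4 + 6) + 0)/(-6)) = 15*((√2 + 0)*(-⅙)) = 15*(√2*(-⅙)) = 15*(-√2/6) = -5*√2/2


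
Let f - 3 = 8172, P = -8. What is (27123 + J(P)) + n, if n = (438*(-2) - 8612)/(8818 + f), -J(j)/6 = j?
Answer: 461707315/16993 ≈ 27170.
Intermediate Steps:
J(j) = -6*j
f = 8175 (f = 3 + 8172 = 8175)
n = -9488/16993 (n = (438*(-2) - 8612)/(8818 + 8175) = (-876 - 8612)/16993 = -9488*1/16993 = -9488/16993 ≈ -0.55835)
(27123 + J(P)) + n = (27123 - 6*(-8)) - 9488/16993 = (27123 + 48) - 9488/16993 = 27171 - 9488/16993 = 461707315/16993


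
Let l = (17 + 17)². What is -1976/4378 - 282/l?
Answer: -879713/1265242 ≈ -0.69529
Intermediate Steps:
l = 1156 (l = 34² = 1156)
-1976/4378 - 282/l = -1976/4378 - 282/1156 = -1976*1/4378 - 282*1/1156 = -988/2189 - 141/578 = -879713/1265242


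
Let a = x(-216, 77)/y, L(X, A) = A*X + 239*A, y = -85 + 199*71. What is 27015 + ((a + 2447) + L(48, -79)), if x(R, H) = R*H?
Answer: 23832021/3511 ≈ 6787.8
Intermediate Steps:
x(R, H) = H*R
y = 14044 (y = -85 + 14129 = 14044)
L(X, A) = 239*A + A*X
a = -4158/3511 (a = (77*(-216))/14044 = -16632*1/14044 = -4158/3511 ≈ -1.1843)
27015 + ((a + 2447) + L(48, -79)) = 27015 + ((-4158/3511 + 2447) - 79*(239 + 48)) = 27015 + (8587259/3511 - 79*287) = 27015 + (8587259/3511 - 22673) = 27015 - 71017644/3511 = 23832021/3511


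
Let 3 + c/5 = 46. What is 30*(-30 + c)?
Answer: 5550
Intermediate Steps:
c = 215 (c = -15 + 5*46 = -15 + 230 = 215)
30*(-30 + c) = 30*(-30 + 215) = 30*185 = 5550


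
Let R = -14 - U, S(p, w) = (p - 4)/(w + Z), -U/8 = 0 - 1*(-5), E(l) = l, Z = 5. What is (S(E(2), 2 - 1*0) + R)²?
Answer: 32400/49 ≈ 661.22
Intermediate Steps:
U = -40 (U = -8*(0 - 1*(-5)) = -8*(0 + 5) = -8*5 = -40)
S(p, w) = (-4 + p)/(5 + w) (S(p, w) = (p - 4)/(w + 5) = (-4 + p)/(5 + w))
R = 26 (R = -14 - 1*(-40) = -14 + 40 = 26)
(S(E(2), 2 - 1*0) + R)² = ((-4 + 2)/(5 + (2 - 1*0)) + 26)² = (-2/(5 + (2 + 0)) + 26)² = (-2/(5 + 2) + 26)² = (-2/7 + 26)² = (180/7)² = 32400/49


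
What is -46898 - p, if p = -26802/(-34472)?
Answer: -808347329/17236 ≈ -46899.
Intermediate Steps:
p = 13401/17236 (p = -26802*(-1/34472) = 13401/17236 ≈ 0.77750)
-46898 - p = -46898 - 1*13401/17236 = -46898 - 13401/17236 = -808347329/17236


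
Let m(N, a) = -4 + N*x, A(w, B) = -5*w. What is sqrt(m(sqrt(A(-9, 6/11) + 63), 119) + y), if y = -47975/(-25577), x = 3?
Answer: 3*sqrt(-154408349 + 1308365858*sqrt(3))/25577 ≈ 5.3900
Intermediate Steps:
y = 47975/25577 (y = -47975*(-1/25577) = 47975/25577 ≈ 1.8757)
m(N, a) = -4 + 3*N (m(N, a) = -4 + N*3 = -4 + 3*N)
sqrt(m(sqrt(A(-9, 6/11) + 63), 119) + y) = sqrt((-4 + 3*sqrt(-5*(-9) + 63)) + 47975/25577) = sqrt((-4 + 3*sqrt(45 + 63)) + 47975/25577) = sqrt((-4 + 3*sqrt(108)) + 47975/25577) = sqrt((-4 + 3*(6*sqrt(3))) + 47975/25577) = sqrt((-4 + 18*sqrt(3)) + 47975/25577) = sqrt(-54333/25577 + 18*sqrt(3))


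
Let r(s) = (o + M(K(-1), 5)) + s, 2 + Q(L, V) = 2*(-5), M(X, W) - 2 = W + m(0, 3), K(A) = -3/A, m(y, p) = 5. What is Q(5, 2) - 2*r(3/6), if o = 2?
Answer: -41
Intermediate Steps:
M(X, W) = 7 + W (M(X, W) = 2 + (W + 5) = 2 + (5 + W) = 7 + W)
Q(L, V) = -12 (Q(L, V) = -2 + 2*(-5) = -2 - 10 = -12)
r(s) = 14 + s (r(s) = (2 + (7 + 5)) + s = (2 + 12) + s = 14 + s)
Q(5, 2) - 2*r(3/6) = -12 - 2*(14 + 3/6) = -12 - 2*(14 + 3*(⅙)) = -12 - 2*(14 + ½) = -12 - 2*29/2 = -12 - 29 = -41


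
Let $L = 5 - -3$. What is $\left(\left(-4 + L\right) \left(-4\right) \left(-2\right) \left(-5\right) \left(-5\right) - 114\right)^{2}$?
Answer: $470596$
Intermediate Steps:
$L = 8$ ($L = 5 + 3 = 8$)
$\left(\left(-4 + L\right) \left(-4\right) \left(-2\right) \left(-5\right) \left(-5\right) - 114\right)^{2} = \left(\left(-4 + 8\right) \left(-4\right) \left(-2\right) \left(-5\right) \left(-5\right) - 114\right)^{2} = \left(4 \cdot 8 \left(-5\right) \left(-5\right) - 114\right)^{2} = \left(4 \left(-40\right) \left(-5\right) - 114\right)^{2} = \left(\left(-160\right) \left(-5\right) - 114\right)^{2} = \left(800 - 114\right)^{2} = 686^{2} = 470596$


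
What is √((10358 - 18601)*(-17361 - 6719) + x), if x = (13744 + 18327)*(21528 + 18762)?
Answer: √1490632030 ≈ 38609.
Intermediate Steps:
x = 1292140590 (x = 32071*40290 = 1292140590)
√((10358 - 18601)*(-17361 - 6719) + x) = √((10358 - 18601)*(-17361 - 6719) + 1292140590) = √(-8243*(-24080) + 1292140590) = √(198491440 + 1292140590) = √1490632030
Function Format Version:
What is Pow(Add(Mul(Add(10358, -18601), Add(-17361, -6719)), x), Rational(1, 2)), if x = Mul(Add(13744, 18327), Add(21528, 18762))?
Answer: Pow(1490632030, Rational(1, 2)) ≈ 38609.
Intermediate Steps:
x = 1292140590 (x = Mul(32071, 40290) = 1292140590)
Pow(Add(Mul(Add(10358, -18601), Add(-17361, -6719)), x), Rational(1, 2)) = Pow(Add(Mul(Add(10358, -18601), Add(-17361, -6719)), 1292140590), Rational(1, 2)) = Pow(Add(Mul(-8243, -24080), 1292140590), Rational(1, 2)) = Pow(Add(198491440, 1292140590), Rational(1, 2)) = Pow(1490632030, Rational(1, 2))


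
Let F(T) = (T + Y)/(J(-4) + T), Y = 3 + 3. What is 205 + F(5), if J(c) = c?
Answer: 216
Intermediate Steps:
Y = 6
F(T) = (6 + T)/(-4 + T) (F(T) = (T + 6)/(-4 + T) = (6 + T)/(-4 + T))
205 + F(5) = 205 + (6 + 5)/(-4 + 5) = 205 + 11/1 = 205 + 1*11 = 205 + 11 = 216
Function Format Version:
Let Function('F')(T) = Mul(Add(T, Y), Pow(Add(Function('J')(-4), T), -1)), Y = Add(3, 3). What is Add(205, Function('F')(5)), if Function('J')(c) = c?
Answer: 216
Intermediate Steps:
Y = 6
Function('F')(T) = Mul(Pow(Add(-4, T), -1), Add(6, T)) (Function('F')(T) = Mul(Add(T, 6), Pow(Add(-4, T), -1)) = Mul(Add(6, T), Pow(Add(-4, T), -1)) = Mul(Pow(Add(-4, T), -1), Add(6, T)))
Add(205, Function('F')(5)) = Add(205, Mul(Pow(Add(-4, 5), -1), Add(6, 5))) = Add(205, Mul(Pow(1, -1), 11)) = Add(205, Mul(1, 11)) = Add(205, 11) = 216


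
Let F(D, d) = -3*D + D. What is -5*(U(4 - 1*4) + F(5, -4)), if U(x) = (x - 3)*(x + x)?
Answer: 50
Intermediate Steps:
F(D, d) = -2*D
U(x) = 2*x*(-3 + x) (U(x) = (-3 + x)*(2*x) = 2*x*(-3 + x))
-5*(U(4 - 1*4) + F(5, -4)) = -5*(2*(4 - 1*4)*(-3 + (4 - 1*4)) - 2*5) = -5*(2*(4 - 4)*(-3 + (4 - 4)) - 10) = -5*(2*0*(-3 + 0) - 10) = -5*(2*0*(-3) - 10) = -5*(0 - 10) = -5*(-10) = 50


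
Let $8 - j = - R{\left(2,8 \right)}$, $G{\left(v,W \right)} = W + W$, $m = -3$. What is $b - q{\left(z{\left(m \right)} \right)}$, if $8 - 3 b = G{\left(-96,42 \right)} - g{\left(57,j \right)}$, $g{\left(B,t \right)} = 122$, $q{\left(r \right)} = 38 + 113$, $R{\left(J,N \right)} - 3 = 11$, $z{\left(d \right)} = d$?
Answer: $- \frac{407}{3} \approx -135.67$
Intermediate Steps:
$R{\left(J,N \right)} = 14$ ($R{\left(J,N \right)} = 3 + 11 = 14$)
$G{\left(v,W \right)} = 2 W$
$q{\left(r \right)} = 151$
$j = 22$ ($j = 8 - \left(-1\right) 14 = 8 - -14 = 8 + 14 = 22$)
$b = \frac{46}{3}$ ($b = \frac{8}{3} - \frac{2 \cdot 42 - 122}{3} = \frac{8}{3} - \frac{84 - 122}{3} = \frac{8}{3} - - \frac{38}{3} = \frac{8}{3} + \frac{38}{3} = \frac{46}{3} \approx 15.333$)
$b - q{\left(z{\left(m \right)} \right)} = \frac{46}{3} - 151 = - \frac{407}{3}$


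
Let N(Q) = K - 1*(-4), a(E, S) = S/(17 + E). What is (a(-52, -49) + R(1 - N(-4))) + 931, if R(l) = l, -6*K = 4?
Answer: 13951/15 ≈ 930.07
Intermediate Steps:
K = -⅔ (K = -⅙*4 = -⅔ ≈ -0.66667)
N(Q) = 10/3 (N(Q) = -⅔ - 1*(-4) = -⅔ + 4 = 10/3)
(a(-52, -49) + R(1 - N(-4))) + 931 = (-49/(17 - 52) + (1 - 1*10/3)) + 931 = (-49/(-35) + (1 - 10/3)) + 931 = (-49*(-1/35) - 7/3) + 931 = (7/5 - 7/3) + 931 = -14/15 + 931 = 13951/15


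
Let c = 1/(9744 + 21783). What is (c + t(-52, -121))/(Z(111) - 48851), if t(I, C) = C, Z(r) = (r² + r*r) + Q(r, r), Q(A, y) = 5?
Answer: 1907383/381539754 ≈ 0.0049992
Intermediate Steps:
c = 1/31527 ≈ 3.1719e-5
Z(r) = 5 + 2*r² (Z(r) = (r² + r*r) + 5 = (r² + r²) + 5 = 2*r² + 5 = 5 + 2*r²)
(c + t(-52, -121))/(Z(111) - 48851) = (1/31527 - 121)/((5 + 2*111²) - 48851) = -3814766/(31527*((5 + 2*12321) - 48851)) = -3814766/(31527*((5 + 24642) - 48851)) = -3814766/(31527*(24647 - 48851)) = -3814766/31527/(-24204) = -3814766/31527*(-1/24204) = 1907383/381539754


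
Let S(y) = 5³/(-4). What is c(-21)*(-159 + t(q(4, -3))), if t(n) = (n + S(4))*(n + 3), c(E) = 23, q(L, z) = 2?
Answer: -28083/4 ≈ -7020.8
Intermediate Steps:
S(y) = -125/4 (S(y) = 125*(-¼) = -125/4)
t(n) = (3 + n)*(-125/4 + n) (t(n) = (n - 125/4)*(n + 3) = (-125/4 + n)*(3 + n) = (3 + n)*(-125/4 + n))
c(-21)*(-159 + t(q(4, -3))) = 23*(-159 + (-375/4 + 2² - 113/4*2)) = 23*(-159 + (-375/4 + 4 - 113/2)) = 23*(-159 - 585/4) = 23*(-1221/4) = -28083/4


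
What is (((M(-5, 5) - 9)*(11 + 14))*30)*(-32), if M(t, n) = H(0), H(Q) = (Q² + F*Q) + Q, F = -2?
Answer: 216000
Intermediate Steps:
H(Q) = Q² - Q (H(Q) = (Q² - 2*Q) + Q = Q² - Q)
M(t, n) = 0 (M(t, n) = 0*(-1 + 0) = 0*(-1) = 0)
(((M(-5, 5) - 9)*(11 + 14))*30)*(-32) = (((0 - 9)*(11 + 14))*30)*(-32) = (-9*25*30)*(-32) = -225*30*(-32) = -6750*(-32) = 216000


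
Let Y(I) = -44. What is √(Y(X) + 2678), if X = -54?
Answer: √2634 ≈ 51.323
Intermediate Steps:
√(Y(X) + 2678) = √(-44 + 2678) = √2634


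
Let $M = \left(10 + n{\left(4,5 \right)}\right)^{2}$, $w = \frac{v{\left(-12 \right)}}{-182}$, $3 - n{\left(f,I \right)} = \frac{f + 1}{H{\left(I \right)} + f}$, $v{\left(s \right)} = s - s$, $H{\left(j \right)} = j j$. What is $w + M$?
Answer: $\frac{138384}{841} \approx 164.55$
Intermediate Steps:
$H{\left(j \right)} = j^{2}$
$v{\left(s \right)} = 0$
$n{\left(f,I \right)} = 3 - \frac{1 + f}{f + I^{2}}$ ($n{\left(f,I \right)} = 3 - \frac{f + 1}{I^{2} + f} = 3 - \frac{1 + f}{f + I^{2}}$)
$w = 0$ ($w = \frac{0}{-182} = 0 \left(- \frac{1}{182}\right) = 0$)
$M = \frac{138384}{841}$ ($M = \left(10 + \frac{-1 + 2 \cdot 4 + 3 \cdot 5^{2}}{4 + 5^{2}}\right)^{2} = \left(10 + \frac{-1 + 8 + 3 \cdot 25}{4 + 25}\right)^{2} = \left(10 + \frac{-1 + 8 + 75}{29}\right)^{2} = \left(10 + \frac{1}{29} \cdot 82\right)^{2} = \left(10 + \frac{82}{29}\right)^{2} = \left(\frac{372}{29}\right)^{2} = \frac{138384}{841} \approx 164.55$)
$w + M = 0 + \frac{138384}{841} = \frac{138384}{841}$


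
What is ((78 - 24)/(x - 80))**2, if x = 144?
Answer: 729/1024 ≈ 0.71191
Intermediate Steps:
((78 - 24)/(x - 80))**2 = ((78 - 24)/(144 - 80))**2 = (54/64)**2 = (54*(1/64))**2 = (27/32)**2 = 729/1024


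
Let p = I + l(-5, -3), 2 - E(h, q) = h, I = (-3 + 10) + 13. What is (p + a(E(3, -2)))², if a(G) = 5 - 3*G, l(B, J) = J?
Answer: 625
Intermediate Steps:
I = 20 (I = 7 + 13 = 20)
E(h, q) = 2 - h
p = 17 (p = 20 - 3 = 17)
(p + a(E(3, -2)))² = (17 + (5 - 3*(2 - 1*3)))² = (17 + (5 - 3*(2 - 3)))² = (17 + (5 - 3*(-1)))² = (17 + (5 + 3))² = (17 + 8)² = 25² = 625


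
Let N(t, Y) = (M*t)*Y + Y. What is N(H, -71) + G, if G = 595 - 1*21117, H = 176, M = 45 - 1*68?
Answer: 266815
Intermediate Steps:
M = -23 (M = 45 - 68 = -23)
N(t, Y) = Y - 23*Y*t (N(t, Y) = (-23*t)*Y + Y = -23*Y*t + Y = Y - 23*Y*t)
G = -20522 (G = 595 - 21117 = -20522)
N(H, -71) + G = -71*(1 - 23*176) - 20522 = -71*(1 - 4048) - 20522 = -71*(-4047) - 20522 = 287337 - 20522 = 266815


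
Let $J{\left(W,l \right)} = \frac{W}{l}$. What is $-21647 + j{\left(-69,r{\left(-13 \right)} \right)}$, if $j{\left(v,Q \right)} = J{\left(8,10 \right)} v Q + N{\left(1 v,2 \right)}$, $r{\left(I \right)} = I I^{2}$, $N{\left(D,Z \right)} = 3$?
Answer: $\frac{498152}{5} \approx 99630.0$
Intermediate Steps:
$r{\left(I \right)} = I^{3}$
$j{\left(v,Q \right)} = 3 + \frac{4 Q v}{5}$ ($j{\left(v,Q \right)} = \frac{8}{10} v Q + 3 = 8 \cdot \frac{1}{10} v Q + 3 = \frac{4 v}{5} Q + 3 = \frac{4 Q v}{5} + 3 = 3 + \frac{4 Q v}{5}$)
$-21647 + j{\left(-69,r{\left(-13 \right)} \right)} = -21647 + \left(3 + \frac{4}{5} \left(-13\right)^{3} \left(-69\right)\right) = -21647 + \left(3 + \frac{4}{5} \left(-2197\right) \left(-69\right)\right) = -21647 + \left(3 + \frac{606372}{5}\right) = -21647 + \frac{606387}{5} = \frac{498152}{5}$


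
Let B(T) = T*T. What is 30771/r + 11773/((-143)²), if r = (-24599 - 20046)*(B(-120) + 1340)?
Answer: 8272402671721/14369763822700 ≈ 0.57568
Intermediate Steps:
B(T) = T²
r = -702712300 (r = (-24599 - 20046)*((-120)² + 1340) = -44645*(14400 + 1340) = -44645*15740 = -702712300)
30771/r + 11773/((-143)²) = 30771/(-702712300) + 11773/((-143)²) = 30771*(-1/702712300) + 11773/20449 = -30771/702712300 + 11773*(1/20449) = -30771/702712300 + 11773/20449 = 8272402671721/14369763822700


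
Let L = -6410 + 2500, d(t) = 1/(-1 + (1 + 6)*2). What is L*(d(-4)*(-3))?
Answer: 11730/13 ≈ 902.31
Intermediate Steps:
d(t) = 1/13 (d(t) = 1/(-1 + 7*2) = 1/(-1 + 14) = 1/13)
L = -3910
L*(d(-4)*(-3)) = -3910*(-3)/13 = -3910*(-3/13) = 11730/13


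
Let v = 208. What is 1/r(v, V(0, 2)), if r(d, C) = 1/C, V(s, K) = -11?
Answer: -11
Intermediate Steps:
1/r(v, V(0, 2)) = 1/(1/(-11)) = 1/(-1/11) = -11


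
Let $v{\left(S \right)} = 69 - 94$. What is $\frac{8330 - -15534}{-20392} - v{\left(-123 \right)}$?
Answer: $\frac{60742}{2549} \approx 23.83$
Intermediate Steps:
$v{\left(S \right)} = -25$ ($v{\left(S \right)} = 69 - 94 = -25$)
$\frac{8330 - -15534}{-20392} - v{\left(-123 \right)} = \frac{8330 - -15534}{-20392} - -25 = \left(8330 + 15534\right) \left(- \frac{1}{20392}\right) + 25 = 23864 \left(- \frac{1}{20392}\right) + 25 = - \frac{2983}{2549} + 25 = \frac{60742}{2549}$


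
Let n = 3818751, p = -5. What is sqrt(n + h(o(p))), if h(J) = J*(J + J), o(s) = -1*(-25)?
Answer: sqrt(3820001) ≈ 1954.5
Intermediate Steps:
o(s) = 25
h(J) = 2*J**2 (h(J) = J*(2*J) = 2*J**2)
sqrt(n + h(o(p))) = sqrt(3818751 + 2*25**2) = sqrt(3818751 + 2*625) = sqrt(3818751 + 1250) = sqrt(3820001)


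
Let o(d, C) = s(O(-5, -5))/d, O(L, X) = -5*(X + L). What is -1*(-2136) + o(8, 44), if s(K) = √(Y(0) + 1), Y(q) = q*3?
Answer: 17089/8 ≈ 2136.1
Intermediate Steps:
Y(q) = 3*q
O(L, X) = -5*L - 5*X (O(L, X) = -5*(L + X) = -5*L - 5*X)
s(K) = 1 (s(K) = √(3*0 + 1) = √(0 + 1) = √1 = 1)
o(d, C) = 1/d
-1*(-2136) + o(8, 44) = -1*(-2136) + 1/8 = 2136 + ⅛ = 17089/8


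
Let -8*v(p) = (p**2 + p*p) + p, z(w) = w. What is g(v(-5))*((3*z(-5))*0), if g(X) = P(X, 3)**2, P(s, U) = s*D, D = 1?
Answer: 0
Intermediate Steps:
v(p) = -p**2/4 - p/8 (v(p) = -((p**2 + p*p) + p)/8 = -((p**2 + p**2) + p)/8 = -(2*p**2 + p)/8 = -(p + 2*p**2)/8 = -p**2/4 - p/8)
P(s, U) = s (P(s, U) = s*1 = s)
g(X) = X**2
g(v(-5))*((3*z(-5))*0) = (-1/8*(-5)*(1 + 2*(-5)))**2*((3*(-5))*0) = (-1/8*(-5)*(1 - 10))**2*(-15*0) = (-1/8*(-5)*(-9))**2*0 = (-45/8)**2*0 = (2025/64)*0 = 0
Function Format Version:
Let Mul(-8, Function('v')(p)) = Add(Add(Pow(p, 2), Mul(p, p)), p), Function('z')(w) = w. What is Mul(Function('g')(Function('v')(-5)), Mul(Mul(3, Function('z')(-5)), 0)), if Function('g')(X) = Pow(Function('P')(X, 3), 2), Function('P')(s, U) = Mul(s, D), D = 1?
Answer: 0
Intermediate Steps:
Function('v')(p) = Add(Mul(Rational(-1, 4), Pow(p, 2)), Mul(Rational(-1, 8), p)) (Function('v')(p) = Mul(Rational(-1, 8), Add(Add(Pow(p, 2), Mul(p, p)), p)) = Mul(Rational(-1, 8), Add(Add(Pow(p, 2), Pow(p, 2)), p)) = Mul(Rational(-1, 8), Add(Mul(2, Pow(p, 2)), p)) = Mul(Rational(-1, 8), Add(p, Mul(2, Pow(p, 2)))) = Add(Mul(Rational(-1, 4), Pow(p, 2)), Mul(Rational(-1, 8), p)))
Function('P')(s, U) = s (Function('P')(s, U) = Mul(s, 1) = s)
Function('g')(X) = Pow(X, 2)
Mul(Function('g')(Function('v')(-5)), Mul(Mul(3, Function('z')(-5)), 0)) = Mul(Pow(Mul(Rational(-1, 8), -5, Add(1, Mul(2, -5))), 2), Mul(Mul(3, -5), 0)) = Mul(Pow(Mul(Rational(-1, 8), -5, Add(1, -10)), 2), Mul(-15, 0)) = Mul(Pow(Mul(Rational(-1, 8), -5, -9), 2), 0) = Mul(Pow(Rational(-45, 8), 2), 0) = Mul(Rational(2025, 64), 0) = 0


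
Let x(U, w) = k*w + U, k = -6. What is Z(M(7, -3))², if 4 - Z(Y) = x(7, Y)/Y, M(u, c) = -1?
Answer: 289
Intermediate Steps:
x(U, w) = U - 6*w (x(U, w) = -6*w + U = U - 6*w)
Z(Y) = 4 - (7 - 6*Y)/Y
Z(M(7, -3))² = (10 - 7/(-1))² = (10 - 7*(-1))² = (10 + 7)² = 17² = 289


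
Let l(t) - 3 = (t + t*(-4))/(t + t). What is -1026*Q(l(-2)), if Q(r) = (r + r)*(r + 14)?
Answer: -47709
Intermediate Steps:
l(t) = 3/2 (l(t) = 3 + (t + t*(-4))/(t + t) = 3 + (t - 4*t)/((2*t)) = 3 + (-3*t)*(1/(2*t)) = 3 - 3/2 = 3/2)
Q(r) = 2*r*(14 + r) (Q(r) = (2*r)*(14 + r) = 2*r*(14 + r))
-1026*Q(l(-2)) = -2052*3*(14 + 3/2)/2 = -2052*3*31/(2*2) = -1026*93/2 = -47709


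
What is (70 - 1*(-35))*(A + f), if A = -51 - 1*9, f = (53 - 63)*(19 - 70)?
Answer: 47250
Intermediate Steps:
f = 510 (f = -10*(-51) = 510)
A = -60 (A = -51 - 9 = -60)
(70 - 1*(-35))*(A + f) = (70 - 1*(-35))*(-60 + 510) = (70 + 35)*450 = 105*450 = 47250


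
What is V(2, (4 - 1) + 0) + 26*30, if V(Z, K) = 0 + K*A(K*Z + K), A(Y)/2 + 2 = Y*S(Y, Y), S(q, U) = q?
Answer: 1254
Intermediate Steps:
A(Y) = -4 + 2*Y² (A(Y) = -4 + 2*(Y*Y) = -4 + 2*Y²)
V(Z, K) = K*(-4 + 2*(K + K*Z)²) (V(Z, K) = 0 + K*(-4 + 2*(K*Z + K)²) = 0 + K*(-4 + 2*(K + K*Z)²) = K*(-4 + 2*(K + K*Z)²))
V(2, (4 - 1) + 0) + 26*30 = 2*((4 - 1) + 0)*(-2 + ((4 - 1) + 0)²*(1 + 2)²) + 26*30 = 2*(3 + 0)*(-2 + (3 + 0)²*3²) + 780 = 2*3*(-2 + 3²*9) + 780 = 2*3*(-2 + 9*9) + 780 = 2*3*(-2 + 81) + 780 = 2*3*79 + 780 = 474 + 780 = 1254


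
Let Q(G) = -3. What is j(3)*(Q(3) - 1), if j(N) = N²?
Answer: -36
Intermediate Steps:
j(3)*(Q(3) - 1) = 3²*(-3 - 1) = 9*(-4) = -36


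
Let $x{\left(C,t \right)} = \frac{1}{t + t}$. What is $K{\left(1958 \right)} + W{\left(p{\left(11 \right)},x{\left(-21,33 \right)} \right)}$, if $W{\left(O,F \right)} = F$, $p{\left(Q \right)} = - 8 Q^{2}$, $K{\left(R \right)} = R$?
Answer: $\frac{129229}{66} \approx 1958.0$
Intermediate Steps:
$x{\left(C,t \right)} = \frac{1}{2 t}$
$K{\left(1958 \right)} + W{\left(p{\left(11 \right)},x{\left(-21,33 \right)} \right)} = 1958 + \frac{1}{2 \cdot 33} = 1958 + \frac{1}{2} \cdot \frac{1}{33} = 1958 + \frac{1}{66} = \frac{129229}{66}$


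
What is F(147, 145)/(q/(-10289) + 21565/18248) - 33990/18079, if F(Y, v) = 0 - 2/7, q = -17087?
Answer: -133768674179906/67539546767133 ≈ -1.9806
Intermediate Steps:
F(Y, v) = -2/7 (F(Y, v) = 0 + (⅐)*(-2) = 0 - 2/7 = -2/7)
F(147, 145)/(q/(-10289) + 21565/18248) - 33990/18079 = -2/(7*(-17087/(-10289) + 21565/18248)) - 33990/18079 = -2/(7*(-17087*(-1/10289) + 21565*(1/18248))) - 33990*1/18079 = -2/(7*(17087/10289 + 21565/18248)) - 33990/18079 = -2/(7*533685861/187753672) - 33990/18079 = -2/7*187753672/533685861 - 33990/18079 = -375507344/3735801027 - 33990/18079 = -133768674179906/67539546767133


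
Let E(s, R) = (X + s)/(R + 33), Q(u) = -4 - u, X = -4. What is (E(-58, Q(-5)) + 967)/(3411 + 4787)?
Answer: 8204/69683 ≈ 0.11773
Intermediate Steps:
E(s, R) = (-4 + s)/(33 + R) (E(s, R) = (-4 + s)/(R + 33) = (-4 + s)/(33 + R))
(E(-58, Q(-5)) + 967)/(3411 + 4787) = ((-4 - 58)/(33 + (-4 - 1*(-5))) + 967)/(3411 + 4787) = (-62/(33 + (-4 + 5)) + 967)/8198 = (-62/(33 + 1) + 967)*(1/8198) = (-62/34 + 967)*(1/8198) = ((1/34)*(-62) + 967)*(1/8198) = (-31/17 + 967)*(1/8198) = (16408/17)*(1/8198) = 8204/69683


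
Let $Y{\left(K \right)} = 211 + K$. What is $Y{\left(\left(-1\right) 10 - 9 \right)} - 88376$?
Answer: $-88184$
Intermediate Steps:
$Y{\left(\left(-1\right) 10 - 9 \right)} - 88376 = \left(211 - 19\right) - 88376 = 192 - 88376 = -88184$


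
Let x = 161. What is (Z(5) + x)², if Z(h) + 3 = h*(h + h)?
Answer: 43264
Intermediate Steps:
Z(h) = -3 + 2*h² (Z(h) = -3 + h*(h + h) = -3 + h*(2*h) = -3 + 2*h²)
(Z(5) + x)² = ((-3 + 2*5²) + 161)² = ((-3 + 2*25) + 161)² = ((-3 + 50) + 161)² = (47 + 161)² = 208² = 43264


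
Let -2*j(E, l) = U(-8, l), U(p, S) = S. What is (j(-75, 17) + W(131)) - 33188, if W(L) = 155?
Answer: -66083/2 ≈ -33042.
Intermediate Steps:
j(E, l) = -l/2
(j(-75, 17) + W(131)) - 33188 = (-1/2*17 + 155) - 33188 = (-17/2 + 155) - 33188 = 293/2 - 33188 = -66083/2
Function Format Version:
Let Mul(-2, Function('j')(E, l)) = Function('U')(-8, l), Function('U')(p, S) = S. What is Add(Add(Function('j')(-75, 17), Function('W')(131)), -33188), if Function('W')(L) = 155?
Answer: Rational(-66083, 2) ≈ -33042.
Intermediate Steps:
Function('j')(E, l) = Mul(Rational(-1, 2), l)
Add(Add(Function('j')(-75, 17), Function('W')(131)), -33188) = Add(Add(Mul(Rational(-1, 2), 17), 155), -33188) = Add(Add(Rational(-17, 2), 155), -33188) = Add(Rational(293, 2), -33188) = Rational(-66083, 2)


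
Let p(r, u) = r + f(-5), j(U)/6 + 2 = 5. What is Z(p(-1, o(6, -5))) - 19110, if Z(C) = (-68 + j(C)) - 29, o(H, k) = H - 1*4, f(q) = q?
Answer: -19189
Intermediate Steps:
j(U) = 18 (j(U) = -12 + 6*5 = -12 + 30 = 18)
o(H, k) = -4 + H (o(H, k) = H - 4 = -4 + H)
p(r, u) = -5 + r (p(r, u) = r - 5 = -5 + r)
Z(C) = -79 (Z(C) = (-68 + 18) - 29 = -50 - 29 = -79)
Z(p(-1, o(6, -5))) - 19110 = -79 - 19110 = -19189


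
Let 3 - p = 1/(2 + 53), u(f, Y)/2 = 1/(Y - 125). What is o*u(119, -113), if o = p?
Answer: -164/6545 ≈ -0.025057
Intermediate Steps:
u(f, Y) = 2/(-125 + Y) (u(f, Y) = 2/(Y - 125) = 2/(-125 + Y))
p = 164/55 (p = 3 - 1/(2 + 53) = 3 - 1/55 = 164/55 ≈ 2.9818)
o = 164/55 ≈ 2.9818
o*u(119, -113) = 164*(2/(-125 - 113))/55 = 164*(2/(-238))/55 = 164*(2*(-1/238))/55 = (164/55)*(-1/119) = -164/6545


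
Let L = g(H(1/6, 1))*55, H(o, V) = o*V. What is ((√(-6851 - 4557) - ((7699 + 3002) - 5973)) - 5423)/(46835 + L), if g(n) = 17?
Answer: -10151/47770 + 2*I*√713/23885 ≈ -0.2125 + 0.0022359*I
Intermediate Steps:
H(o, V) = V*o
L = 935 (L = 17*55 = 935)
((√(-6851 - 4557) - ((7699 + 3002) - 5973)) - 5423)/(46835 + L) = ((√(-6851 - 4557) - ((7699 + 3002) - 5973)) - 5423)/(46835 + 935) = ((√(-11408) - (10701 - 5973)) - 5423)/47770 = ((4*I*√713 - 1*4728) - 5423)*(1/47770) = ((4*I*√713 - 4728) - 5423)*(1/47770) = ((-4728 + 4*I*√713) - 5423)*(1/47770) = (-10151 + 4*I*√713)*(1/47770) = -10151/47770 + 2*I*√713/23885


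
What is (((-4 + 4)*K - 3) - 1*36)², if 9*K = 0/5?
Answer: 1521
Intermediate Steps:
K = 0 (K = (0/5)/9 = (0*(⅕))/9 = (⅑)*0 = 0)
(((-4 + 4)*K - 3) - 1*36)² = (((-4 + 4)*0 - 3) - 1*36)² = ((0*0 - 3) - 36)² = ((0 - 3) - 36)² = (-3 - 36)² = (-39)² = 1521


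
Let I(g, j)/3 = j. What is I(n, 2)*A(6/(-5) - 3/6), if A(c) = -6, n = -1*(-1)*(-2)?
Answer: -36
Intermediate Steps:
n = -2 (n = 1*(-2) = -2)
I(g, j) = 3*j
I(n, 2)*A(6/(-5) - 3/6) = (3*2)*(-6) = 6*(-6) = -36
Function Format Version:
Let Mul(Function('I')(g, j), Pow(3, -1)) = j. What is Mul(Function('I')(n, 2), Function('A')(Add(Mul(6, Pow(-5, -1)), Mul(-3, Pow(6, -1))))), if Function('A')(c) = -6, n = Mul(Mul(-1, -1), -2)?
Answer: -36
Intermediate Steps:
n = -2 (n = Mul(1, -2) = -2)
Function('I')(g, j) = Mul(3, j)
Mul(Function('I')(n, 2), Function('A')(Add(Mul(6, Pow(-5, -1)), Mul(-3, Pow(6, -1))))) = Mul(Mul(3, 2), -6) = Mul(6, -6) = -36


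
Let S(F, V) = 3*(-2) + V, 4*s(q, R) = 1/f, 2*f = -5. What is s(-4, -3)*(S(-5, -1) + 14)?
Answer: -7/10 ≈ -0.70000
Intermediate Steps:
f = -5/2 (f = (½)*(-5) = -5/2 ≈ -2.5000)
s(q, R) = -⅒ (s(q, R) = 1/(4*(-5/2)) = (¼)*(-⅖) = -⅒)
S(F, V) = -6 + V
s(-4, -3)*(S(-5, -1) + 14) = -((-6 - 1) + 14)/10 = -(-7 + 14)/10 = -⅒*7 = -7/10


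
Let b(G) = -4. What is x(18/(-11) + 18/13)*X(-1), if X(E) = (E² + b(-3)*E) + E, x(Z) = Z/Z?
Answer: 4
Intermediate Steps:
x(Z) = 1
X(E) = E² - 3*E (X(E) = (E² - 4*E) + E = E² - 3*E)
x(18/(-11) + 18/13)*X(-1) = 1*(-(-3 - 1)) = 1*(-1*(-4)) = 1*4 = 4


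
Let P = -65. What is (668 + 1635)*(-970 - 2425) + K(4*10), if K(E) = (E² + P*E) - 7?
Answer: -7819692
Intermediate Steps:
K(E) = -7 + E² - 65*E (K(E) = (E² - 65*E) - 7 = -7 + E² - 65*E)
(668 + 1635)*(-970 - 2425) + K(4*10) = (668 + 1635)*(-970 - 2425) + (-7 + (4*10)² - 260*10) = 2303*(-3395) + (-7 + 40² - 65*40) = -7818685 + (-7 + 1600 - 2600) = -7818685 - 1007 = -7819692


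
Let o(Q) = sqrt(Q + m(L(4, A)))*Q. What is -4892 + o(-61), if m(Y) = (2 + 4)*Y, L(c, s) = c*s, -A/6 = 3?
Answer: -4892 - 61*I*sqrt(493) ≈ -4892.0 - 1354.4*I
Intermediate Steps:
A = -18 (A = -6*3 = -18)
m(Y) = 6*Y
o(Q) = Q*sqrt(-432 + Q) (o(Q) = sqrt(Q + 6*(4*(-18)))*Q = sqrt(Q + 6*(-72))*Q = sqrt(Q - 432)*Q = sqrt(-432 + Q)*Q = Q*sqrt(-432 + Q))
-4892 + o(-61) = -4892 - 61*sqrt(-432 - 61) = -4892 - 61*I*sqrt(493)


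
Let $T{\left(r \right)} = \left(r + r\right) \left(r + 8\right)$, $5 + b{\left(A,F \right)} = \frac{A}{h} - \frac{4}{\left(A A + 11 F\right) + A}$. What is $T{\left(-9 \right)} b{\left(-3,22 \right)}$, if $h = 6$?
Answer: $- \frac{3078}{31} \approx -99.29$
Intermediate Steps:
$b{\left(A,F \right)} = -5 - \frac{4}{A + A^{2} + 11 F} + \frac{A}{6}$ ($b{\left(A,F \right)} = -5 + \left(\frac{A}{6} - \frac{4}{\left(A A + 11 F\right) + A}\right) = -5 + \left(A \frac{1}{6} - \frac{4}{\left(A^{2} + 11 F\right) + A}\right) = -5 + \left(\frac{A}{6} - \frac{4}{A + A^{2} + 11 F}\right) = -5 + \left(- \frac{4}{A + A^{2} + 11 F} + \frac{A}{6}\right) = -5 - \frac{4}{A + A^{2} + 11 F} + \frac{A}{6}$)
$T{\left(r \right)} = 2 r \left(8 + r\right)$
$T{\left(-9 \right)} b{\left(-3,22 \right)} = 2 \left(-9\right) \left(8 - 9\right) \frac{-24 + \left(-3\right)^{3} - 7260 - -90 - 29 \left(-3\right)^{2} + 11 \left(-3\right) 22}{6 \left(-3 + \left(-3\right)^{2} + 11 \cdot 22\right)} = 2 \left(-9\right) \left(-1\right) \frac{-24 - 27 - 7260 + 90 - 261 - 726}{6 \left(-3 + 9 + 242\right)} = 18 \frac{-24 - 27 - 7260 + 90 - 261 - 726}{6 \cdot 248} = 18 \cdot \frac{1}{6} \cdot \frac{1}{248} \left(-8208\right) = 18 \left(- \frac{171}{31}\right) = - \frac{3078}{31}$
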